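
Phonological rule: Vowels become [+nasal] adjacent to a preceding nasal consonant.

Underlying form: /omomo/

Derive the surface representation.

/o/ after nasal /m/ → [õ]
/o/ after nasal /m/ → [õ]

[omõmõ]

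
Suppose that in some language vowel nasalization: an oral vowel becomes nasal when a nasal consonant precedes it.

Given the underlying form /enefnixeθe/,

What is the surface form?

/e/ after nasal /n/ → [ẽ]
/i/ after nasal /n/ → [ĩ]

[enẽfnĩxeθe]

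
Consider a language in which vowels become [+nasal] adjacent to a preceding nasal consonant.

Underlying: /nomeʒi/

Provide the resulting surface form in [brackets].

[nõmẽʒi]

/o/ after nasal /n/ → [õ]
/e/ after nasal /m/ → [ẽ]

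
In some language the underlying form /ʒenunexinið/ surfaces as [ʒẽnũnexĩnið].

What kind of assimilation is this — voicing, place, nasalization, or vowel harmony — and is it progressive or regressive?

nasalization, regressive

/e/→[ẽ] /u/→[ũ] /i/→[ĩ].
Each target copies a feature from the following segment, so the direction is regressive.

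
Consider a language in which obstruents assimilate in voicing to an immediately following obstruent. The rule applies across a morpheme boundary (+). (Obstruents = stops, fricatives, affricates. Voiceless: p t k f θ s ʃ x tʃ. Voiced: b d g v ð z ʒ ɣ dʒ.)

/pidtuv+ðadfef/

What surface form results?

/d/ before /t/ (voiceless) → [t]
/d/ before /f/ (voiceless) → [t]

[pittuv+ðatfef]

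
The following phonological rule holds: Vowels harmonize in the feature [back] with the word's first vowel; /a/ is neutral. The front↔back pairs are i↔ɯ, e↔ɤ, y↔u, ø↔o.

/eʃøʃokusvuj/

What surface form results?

[eʃøʃøkysvyj]

/o/ harmonizes with /e/ ([-back]) → [ø]
/u/ harmonizes with /e/ ([-back]) → [y]
/u/ harmonizes with /e/ ([-back]) → [y]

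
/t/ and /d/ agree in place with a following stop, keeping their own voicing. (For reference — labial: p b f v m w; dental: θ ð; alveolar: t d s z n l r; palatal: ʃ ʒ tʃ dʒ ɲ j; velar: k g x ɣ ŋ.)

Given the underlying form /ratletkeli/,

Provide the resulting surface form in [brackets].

[ratlekkeli]

/t/ before /k/ (velar) → [k]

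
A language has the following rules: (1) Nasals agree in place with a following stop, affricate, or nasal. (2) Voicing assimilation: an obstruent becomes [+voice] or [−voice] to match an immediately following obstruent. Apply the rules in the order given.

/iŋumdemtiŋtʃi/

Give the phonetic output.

Rule 1: /m/ before /d/ (alveolar) → [n]
Rule 1: /m/ before /t/ (alveolar) → [n]
Rule 1: /ŋ/ before /tʃ/ (palatal) → [ɲ]
After rule 1: iŋundentiɲtʃi
Rule 2: no segment meets the rule's conditions; no change.

[iŋundentiɲtʃi]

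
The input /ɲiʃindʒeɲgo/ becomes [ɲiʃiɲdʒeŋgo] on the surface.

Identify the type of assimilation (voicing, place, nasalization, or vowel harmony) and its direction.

place assimilation, regressive

/n/→[ɲ] /ɲ/→[ŋ].
Each target copies a feature from the following segment, so the direction is regressive.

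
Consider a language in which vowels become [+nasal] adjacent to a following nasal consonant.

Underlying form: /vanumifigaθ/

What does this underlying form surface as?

/a/ before nasal /n/ → [ã]
/u/ before nasal /m/ → [ũ]

[vãnũmifigaθ]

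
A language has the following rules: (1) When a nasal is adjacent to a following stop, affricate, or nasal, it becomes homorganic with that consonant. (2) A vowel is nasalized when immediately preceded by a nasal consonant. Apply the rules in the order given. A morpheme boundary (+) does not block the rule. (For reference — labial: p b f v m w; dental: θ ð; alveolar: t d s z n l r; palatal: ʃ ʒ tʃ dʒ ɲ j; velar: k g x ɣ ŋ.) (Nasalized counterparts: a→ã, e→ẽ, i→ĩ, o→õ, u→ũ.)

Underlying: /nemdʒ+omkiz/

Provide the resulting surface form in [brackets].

[nẽɲdʒ+oŋkiz]

Rule 1: /m/ before /dʒ/ (palatal) → [ɲ]
Rule 1: /m/ before /k/ (velar) → [ŋ]
After rule 1: neɲdʒ+oŋkiz
Rule 2: /e/ after nasal /n/ → [ẽ]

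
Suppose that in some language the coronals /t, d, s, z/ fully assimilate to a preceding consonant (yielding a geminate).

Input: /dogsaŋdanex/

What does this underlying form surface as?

/s/ after /g/ → [g] (total assimilation)
/d/ after /ŋ/ → [ŋ] (total assimilation)

[doggaŋŋanex]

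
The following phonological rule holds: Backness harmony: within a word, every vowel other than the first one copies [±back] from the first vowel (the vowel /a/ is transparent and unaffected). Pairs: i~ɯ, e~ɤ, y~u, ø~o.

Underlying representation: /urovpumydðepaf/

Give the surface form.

[urovpumudðɤpaf]

/y/ harmonizes with /u/ ([+back]) → [u]
/e/ harmonizes with /u/ ([+back]) → [ɤ]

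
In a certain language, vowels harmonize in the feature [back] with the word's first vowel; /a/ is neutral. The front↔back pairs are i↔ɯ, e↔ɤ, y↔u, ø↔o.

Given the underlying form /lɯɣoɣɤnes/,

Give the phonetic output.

[lɯɣoɣɤnɤs]

/e/ harmonizes with /ɯ/ ([+back]) → [ɤ]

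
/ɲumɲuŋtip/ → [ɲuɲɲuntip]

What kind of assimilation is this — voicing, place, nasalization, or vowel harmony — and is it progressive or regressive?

place assimilation, regressive

/m/→[ɲ] /ŋ/→[n].
Each target copies a feature from the following segment, so the direction is regressive.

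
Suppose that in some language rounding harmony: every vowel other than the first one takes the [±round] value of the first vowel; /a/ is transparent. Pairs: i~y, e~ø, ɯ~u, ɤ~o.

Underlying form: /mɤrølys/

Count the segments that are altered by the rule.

/ø/ harmonizes with /ɤ/ ([-round]) → [e]
/y/ harmonizes with /ɤ/ ([-round]) → [i]
2 segments change.

2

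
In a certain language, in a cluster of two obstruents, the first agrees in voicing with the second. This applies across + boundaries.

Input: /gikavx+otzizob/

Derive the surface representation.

/v/ before /x/ (voiceless) → [f]
/t/ before /z/ (voiced) → [d]

[gikafx+odzizob]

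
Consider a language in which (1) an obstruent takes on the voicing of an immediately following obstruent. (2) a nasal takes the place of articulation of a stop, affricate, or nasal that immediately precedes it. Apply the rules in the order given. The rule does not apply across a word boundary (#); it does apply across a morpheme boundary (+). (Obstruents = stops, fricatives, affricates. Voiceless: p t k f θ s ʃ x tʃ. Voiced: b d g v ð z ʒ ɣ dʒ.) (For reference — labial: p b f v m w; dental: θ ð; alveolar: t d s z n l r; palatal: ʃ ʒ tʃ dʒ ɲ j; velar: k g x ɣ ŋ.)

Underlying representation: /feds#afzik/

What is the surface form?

[fets#avzik]

Rule 1: /d/ before /s/ (voiceless) → [t]
Rule 1: /f/ before /z/ (voiced) → [v]
After rule 1: fets#avzik
Rule 2: no segment meets the rule's conditions; no change.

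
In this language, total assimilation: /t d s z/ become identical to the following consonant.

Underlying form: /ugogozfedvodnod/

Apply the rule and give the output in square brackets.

[ugogoffevvonnod]

/z/ before /f/ → [f] (total assimilation)
/d/ before /v/ → [v] (total assimilation)
/d/ before /n/ → [n] (total assimilation)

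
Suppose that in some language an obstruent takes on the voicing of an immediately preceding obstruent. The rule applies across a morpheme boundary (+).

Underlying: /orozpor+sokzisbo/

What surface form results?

[orozbor+soksispo]

/p/ after /z/ (voiced) → [b]
/z/ after /k/ (voiceless) → [s]
/b/ after /s/ (voiceless) → [p]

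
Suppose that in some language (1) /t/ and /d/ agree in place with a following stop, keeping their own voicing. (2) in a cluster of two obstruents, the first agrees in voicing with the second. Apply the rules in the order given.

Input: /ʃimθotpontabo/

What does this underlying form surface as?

Rule 1: /t/ before /p/ (labial) → [p]
After rule 1: ʃimθoppontabo
Rule 2: no segment meets the rule's conditions; no change.

[ʃimθoppontabo]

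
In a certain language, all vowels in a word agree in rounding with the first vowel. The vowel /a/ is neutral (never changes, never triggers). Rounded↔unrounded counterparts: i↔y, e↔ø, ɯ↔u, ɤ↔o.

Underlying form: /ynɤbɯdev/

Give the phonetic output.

[ynobudøv]

/ɤ/ harmonizes with /y/ ([+round]) → [o]
/ɯ/ harmonizes with /y/ ([+round]) → [u]
/e/ harmonizes with /y/ ([+round]) → [ø]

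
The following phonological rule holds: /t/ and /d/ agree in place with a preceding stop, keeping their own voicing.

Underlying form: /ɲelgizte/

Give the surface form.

[ɲelgizte]

no segment meets the rule's conditions; no change.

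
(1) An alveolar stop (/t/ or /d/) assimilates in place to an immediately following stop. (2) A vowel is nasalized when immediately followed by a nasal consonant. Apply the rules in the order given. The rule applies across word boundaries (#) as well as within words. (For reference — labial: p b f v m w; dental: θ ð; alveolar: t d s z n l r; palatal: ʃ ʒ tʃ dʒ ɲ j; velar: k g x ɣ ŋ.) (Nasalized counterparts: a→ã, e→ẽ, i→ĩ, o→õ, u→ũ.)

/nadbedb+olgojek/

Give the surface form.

Rule 1: /d/ before /b/ (labial) → [b]
Rule 1: /d/ before /b/ (labial) → [b]
After rule 1: nabbebb+olgojek
Rule 2: no segment meets the rule's conditions; no change.

[nabbebb+olgojek]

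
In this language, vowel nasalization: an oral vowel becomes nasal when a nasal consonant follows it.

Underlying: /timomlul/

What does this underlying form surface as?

[tĩmõmlul]

/i/ before nasal /m/ → [ĩ]
/o/ before nasal /m/ → [õ]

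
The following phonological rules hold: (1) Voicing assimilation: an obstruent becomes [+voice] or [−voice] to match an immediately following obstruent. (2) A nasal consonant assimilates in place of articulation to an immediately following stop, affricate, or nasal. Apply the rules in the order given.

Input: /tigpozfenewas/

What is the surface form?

[tikposfenewas]

Rule 1: /g/ before /p/ (voiceless) → [k]
Rule 1: /z/ before /f/ (voiceless) → [s]
After rule 1: tikposfenewas
Rule 2: no segment meets the rule's conditions; no change.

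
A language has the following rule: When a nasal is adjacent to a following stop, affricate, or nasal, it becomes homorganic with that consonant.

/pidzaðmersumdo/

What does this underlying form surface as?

/m/ before /d/ (alveolar) → [n]

[pidzaðmersundo]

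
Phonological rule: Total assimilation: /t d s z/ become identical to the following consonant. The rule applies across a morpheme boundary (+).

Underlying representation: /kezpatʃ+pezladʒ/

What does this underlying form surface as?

/z/ before /p/ → [p] (total assimilation)
/z/ before /l/ → [l] (total assimilation)

[keppatʃ+pelladʒ]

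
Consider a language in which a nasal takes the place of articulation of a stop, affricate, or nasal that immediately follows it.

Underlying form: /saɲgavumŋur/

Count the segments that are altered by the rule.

/ɲ/ before /g/ (velar) → [ŋ]
/m/ before /ŋ/ (velar) → [ŋ]
2 segments change.

2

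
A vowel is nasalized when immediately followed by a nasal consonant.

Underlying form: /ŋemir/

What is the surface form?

/e/ before nasal /m/ → [ẽ]

[ŋẽmir]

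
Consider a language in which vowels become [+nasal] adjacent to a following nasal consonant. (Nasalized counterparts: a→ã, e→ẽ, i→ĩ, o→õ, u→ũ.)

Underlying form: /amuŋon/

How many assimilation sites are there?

/a/ before nasal /m/ → [ã]
/u/ before nasal /ŋ/ → [ũ]
/o/ before nasal /n/ → [õ]
3 segments change.

3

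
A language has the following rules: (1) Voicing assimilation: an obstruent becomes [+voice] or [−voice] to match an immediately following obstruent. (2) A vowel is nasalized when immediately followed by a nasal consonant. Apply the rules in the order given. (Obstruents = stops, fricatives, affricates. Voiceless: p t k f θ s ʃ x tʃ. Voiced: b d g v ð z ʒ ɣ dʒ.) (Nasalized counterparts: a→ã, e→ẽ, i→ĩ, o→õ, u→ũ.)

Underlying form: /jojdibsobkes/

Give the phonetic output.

[jojdipsopkes]

Rule 1: /b/ before /s/ (voiceless) → [p]
Rule 1: /b/ before /k/ (voiceless) → [p]
After rule 1: jojdipsopkes
Rule 2: no segment meets the rule's conditions; no change.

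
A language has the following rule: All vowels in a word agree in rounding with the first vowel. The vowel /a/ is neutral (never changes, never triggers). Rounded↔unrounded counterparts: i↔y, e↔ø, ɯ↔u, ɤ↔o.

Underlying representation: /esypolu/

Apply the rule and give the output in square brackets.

[esipɤlɯ]

/y/ harmonizes with /e/ ([-round]) → [i]
/o/ harmonizes with /e/ ([-round]) → [ɤ]
/u/ harmonizes with /e/ ([-round]) → [ɯ]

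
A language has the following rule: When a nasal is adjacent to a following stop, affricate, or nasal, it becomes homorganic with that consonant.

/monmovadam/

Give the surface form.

/n/ before /m/ (labial) → [m]

[mommovadam]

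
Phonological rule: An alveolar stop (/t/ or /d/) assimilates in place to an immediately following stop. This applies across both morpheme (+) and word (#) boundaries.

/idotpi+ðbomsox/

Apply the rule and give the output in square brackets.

[idoppi+ðbomsox]

/t/ before /p/ (labial) → [p]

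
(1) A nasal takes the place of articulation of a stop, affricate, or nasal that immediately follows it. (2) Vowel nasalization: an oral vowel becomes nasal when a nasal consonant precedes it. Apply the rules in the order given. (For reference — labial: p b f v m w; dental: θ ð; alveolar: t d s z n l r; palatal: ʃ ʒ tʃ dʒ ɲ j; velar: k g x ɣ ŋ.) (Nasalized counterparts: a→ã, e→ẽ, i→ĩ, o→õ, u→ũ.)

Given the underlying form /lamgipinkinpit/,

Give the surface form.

Rule 1: /m/ before /g/ (velar) → [ŋ]
Rule 1: /n/ before /k/ (velar) → [ŋ]
Rule 1: /n/ before /p/ (labial) → [m]
After rule 1: laŋgipiŋkimpit
Rule 2: no segment meets the rule's conditions; no change.

[laŋgipiŋkimpit]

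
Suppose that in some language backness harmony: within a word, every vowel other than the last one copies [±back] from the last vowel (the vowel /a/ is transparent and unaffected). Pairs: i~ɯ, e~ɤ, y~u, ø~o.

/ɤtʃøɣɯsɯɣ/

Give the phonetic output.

/ø/ harmonizes with /ɯ/ ([+back]) → [o]

[ɤtʃoɣɯsɯɣ]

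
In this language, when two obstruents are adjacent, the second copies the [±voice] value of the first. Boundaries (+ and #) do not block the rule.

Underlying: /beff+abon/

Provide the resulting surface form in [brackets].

no segment meets the rule's conditions; no change.

[beff+abon]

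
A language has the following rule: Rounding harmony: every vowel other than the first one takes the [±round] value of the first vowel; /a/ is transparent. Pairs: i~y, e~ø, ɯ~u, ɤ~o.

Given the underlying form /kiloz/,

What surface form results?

/o/ harmonizes with /i/ ([-round]) → [ɤ]

[kilɤz]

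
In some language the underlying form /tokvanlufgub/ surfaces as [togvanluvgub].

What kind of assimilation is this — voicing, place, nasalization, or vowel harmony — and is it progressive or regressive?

voicing assimilation, regressive

/k/→[g] /f/→[v].
Each target copies a feature from the following segment, so the direction is regressive.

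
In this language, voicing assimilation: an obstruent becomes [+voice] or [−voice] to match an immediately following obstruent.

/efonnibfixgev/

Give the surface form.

/b/ before /f/ (voiceless) → [p]
/x/ before /g/ (voiced) → [ɣ]

[efonnipfiɣgev]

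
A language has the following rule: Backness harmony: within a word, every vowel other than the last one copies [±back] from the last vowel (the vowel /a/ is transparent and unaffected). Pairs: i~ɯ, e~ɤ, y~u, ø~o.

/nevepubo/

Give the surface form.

/e/ harmonizes with /o/ ([+back]) → [ɤ]
/e/ harmonizes with /o/ ([+back]) → [ɤ]

[nɤvɤpubo]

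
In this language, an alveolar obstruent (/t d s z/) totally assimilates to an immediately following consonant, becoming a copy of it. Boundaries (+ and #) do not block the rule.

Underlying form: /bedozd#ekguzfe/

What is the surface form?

[bedodd#ekguffe]

/z/ before /d/ → [d] (total assimilation)
/z/ before /f/ → [f] (total assimilation)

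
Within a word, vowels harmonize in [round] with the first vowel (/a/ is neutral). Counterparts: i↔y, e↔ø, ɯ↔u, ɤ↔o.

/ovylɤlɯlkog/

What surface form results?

/ɤ/ harmonizes with /o/ ([+round]) → [o]
/ɯ/ harmonizes with /o/ ([+round]) → [u]

[ovylolulkog]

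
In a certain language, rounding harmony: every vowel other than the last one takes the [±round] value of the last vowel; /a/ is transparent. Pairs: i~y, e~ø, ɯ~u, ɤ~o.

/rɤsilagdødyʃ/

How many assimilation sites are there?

2

/ɤ/ harmonizes with /y/ ([+round]) → [o]
/i/ harmonizes with /y/ ([+round]) → [y]
2 segments change.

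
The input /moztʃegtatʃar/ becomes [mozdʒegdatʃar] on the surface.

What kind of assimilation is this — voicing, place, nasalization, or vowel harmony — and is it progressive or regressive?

voicing assimilation, progressive

/tʃ/→[dʒ] /t/→[d].
Each target copies a feature from the preceding segment, so the direction is progressive.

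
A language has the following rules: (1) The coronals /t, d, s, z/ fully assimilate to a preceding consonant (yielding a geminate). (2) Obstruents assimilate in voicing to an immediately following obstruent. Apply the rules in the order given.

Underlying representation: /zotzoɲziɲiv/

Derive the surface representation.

Rule 1: /z/ after /t/ → [t] (total assimilation)
Rule 1: /z/ after /ɲ/ → [ɲ] (total assimilation)
After rule 1: zottoɲɲiɲiv
Rule 2: no segment meets the rule's conditions; no change.

[zottoɲɲiɲiv]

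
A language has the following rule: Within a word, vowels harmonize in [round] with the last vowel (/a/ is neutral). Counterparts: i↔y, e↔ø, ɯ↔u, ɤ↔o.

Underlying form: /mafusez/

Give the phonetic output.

/u/ harmonizes with /e/ ([-round]) → [ɯ]

[mafɯsez]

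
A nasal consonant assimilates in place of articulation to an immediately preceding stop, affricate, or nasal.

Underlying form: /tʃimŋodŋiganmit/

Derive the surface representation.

/ŋ/ after /m/ (labial) → [m]
/ŋ/ after /d/ (alveolar) → [n]
/m/ after /n/ (alveolar) → [n]

[tʃimmodnigannit]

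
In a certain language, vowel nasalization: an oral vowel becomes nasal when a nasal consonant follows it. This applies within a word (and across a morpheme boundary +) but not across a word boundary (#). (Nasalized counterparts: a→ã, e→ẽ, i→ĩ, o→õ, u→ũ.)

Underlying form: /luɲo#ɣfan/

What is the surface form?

[lũɲo#ɣfãn]

/u/ before nasal /ɲ/ → [ũ]
/a/ before nasal /n/ → [ã]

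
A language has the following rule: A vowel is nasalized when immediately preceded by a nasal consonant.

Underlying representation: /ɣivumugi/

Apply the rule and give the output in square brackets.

[ɣivumũgi]

/u/ after nasal /m/ → [ũ]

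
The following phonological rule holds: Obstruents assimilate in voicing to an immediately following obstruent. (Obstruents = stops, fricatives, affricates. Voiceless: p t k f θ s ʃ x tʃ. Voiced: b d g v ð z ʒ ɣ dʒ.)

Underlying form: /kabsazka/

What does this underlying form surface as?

/b/ before /s/ (voiceless) → [p]
/z/ before /k/ (voiceless) → [s]

[kapsaska]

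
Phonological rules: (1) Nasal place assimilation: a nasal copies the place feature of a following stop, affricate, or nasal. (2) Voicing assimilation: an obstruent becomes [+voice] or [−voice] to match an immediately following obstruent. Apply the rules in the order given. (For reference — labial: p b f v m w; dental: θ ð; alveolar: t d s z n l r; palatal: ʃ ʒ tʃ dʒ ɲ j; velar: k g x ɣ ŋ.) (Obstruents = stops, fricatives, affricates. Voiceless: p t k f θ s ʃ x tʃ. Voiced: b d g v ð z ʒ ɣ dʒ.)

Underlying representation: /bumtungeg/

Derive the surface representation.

[buntuŋgeg]

Rule 1: /m/ before /t/ (alveolar) → [n]
Rule 1: /n/ before /g/ (velar) → [ŋ]
After rule 1: buntuŋgeg
Rule 2: no segment meets the rule's conditions; no change.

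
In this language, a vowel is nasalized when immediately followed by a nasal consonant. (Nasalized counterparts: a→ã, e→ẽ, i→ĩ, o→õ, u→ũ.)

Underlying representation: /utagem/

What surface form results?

/e/ before nasal /m/ → [ẽ]

[utagẽm]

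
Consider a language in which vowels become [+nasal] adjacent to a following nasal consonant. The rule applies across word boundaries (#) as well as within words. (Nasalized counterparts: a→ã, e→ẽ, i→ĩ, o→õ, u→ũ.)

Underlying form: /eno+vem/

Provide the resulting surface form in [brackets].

/e/ before nasal /n/ → [ẽ]
/e/ before nasal /m/ → [ẽ]

[ẽno+vẽm]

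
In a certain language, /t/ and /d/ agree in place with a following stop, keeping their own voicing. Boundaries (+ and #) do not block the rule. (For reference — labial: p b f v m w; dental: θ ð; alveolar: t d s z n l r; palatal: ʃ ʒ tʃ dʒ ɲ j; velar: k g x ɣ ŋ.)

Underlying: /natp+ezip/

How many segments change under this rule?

/t/ before /p/ (labial) → [p]
1 segment changes.

1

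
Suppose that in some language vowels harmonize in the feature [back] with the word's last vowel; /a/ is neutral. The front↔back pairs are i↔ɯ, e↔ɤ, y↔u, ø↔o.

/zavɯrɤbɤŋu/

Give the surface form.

no segment meets the rule's conditions; no change.

[zavɯrɤbɤŋu]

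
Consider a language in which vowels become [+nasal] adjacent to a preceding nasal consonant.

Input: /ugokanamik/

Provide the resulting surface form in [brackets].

[ugokanãmĩk]

/a/ after nasal /n/ → [ã]
/i/ after nasal /m/ → [ĩ]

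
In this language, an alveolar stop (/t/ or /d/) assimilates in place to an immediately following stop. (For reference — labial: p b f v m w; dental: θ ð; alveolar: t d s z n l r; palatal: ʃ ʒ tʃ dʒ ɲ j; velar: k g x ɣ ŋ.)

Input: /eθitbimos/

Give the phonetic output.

/t/ before /b/ (labial) → [p]

[eθipbimos]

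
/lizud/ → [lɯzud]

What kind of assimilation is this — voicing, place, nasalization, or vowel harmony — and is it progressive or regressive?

vowel harmony, regressive

/i/→[ɯ].
Vowels agree with the last vowel, so the harmony is regressive.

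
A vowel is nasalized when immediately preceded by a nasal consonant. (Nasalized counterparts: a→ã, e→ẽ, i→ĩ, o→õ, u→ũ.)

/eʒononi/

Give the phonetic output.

[eʒonõnĩ]

/o/ after nasal /n/ → [õ]
/i/ after nasal /n/ → [ĩ]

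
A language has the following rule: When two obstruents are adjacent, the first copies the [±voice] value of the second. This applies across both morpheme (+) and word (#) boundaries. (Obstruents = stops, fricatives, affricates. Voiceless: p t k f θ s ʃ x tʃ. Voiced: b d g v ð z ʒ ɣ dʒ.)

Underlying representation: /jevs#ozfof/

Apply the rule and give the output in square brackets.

[jefs#osfof]

/v/ before /s/ (voiceless) → [f]
/z/ before /f/ (voiceless) → [s]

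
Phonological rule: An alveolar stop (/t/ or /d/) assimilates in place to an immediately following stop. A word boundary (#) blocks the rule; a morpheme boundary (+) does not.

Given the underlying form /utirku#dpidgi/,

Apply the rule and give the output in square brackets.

[utirku#bpiggi]

/d/ before /p/ (labial) → [b]
/d/ before /g/ (velar) → [g]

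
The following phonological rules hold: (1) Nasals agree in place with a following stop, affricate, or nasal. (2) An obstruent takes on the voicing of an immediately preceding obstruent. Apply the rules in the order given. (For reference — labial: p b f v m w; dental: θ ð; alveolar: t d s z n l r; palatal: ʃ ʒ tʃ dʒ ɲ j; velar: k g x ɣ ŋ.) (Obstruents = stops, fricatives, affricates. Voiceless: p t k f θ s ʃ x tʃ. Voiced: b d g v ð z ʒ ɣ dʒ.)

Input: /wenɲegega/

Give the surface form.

Rule 1: /n/ before /ɲ/ (palatal) → [ɲ]
After rule 1: weɲɲegega
Rule 2: no segment meets the rule's conditions; no change.

[weɲɲegega]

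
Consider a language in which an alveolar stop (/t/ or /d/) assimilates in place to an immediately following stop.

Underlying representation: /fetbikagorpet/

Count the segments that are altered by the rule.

/t/ before /b/ (labial) → [p]
1 segment changes.

1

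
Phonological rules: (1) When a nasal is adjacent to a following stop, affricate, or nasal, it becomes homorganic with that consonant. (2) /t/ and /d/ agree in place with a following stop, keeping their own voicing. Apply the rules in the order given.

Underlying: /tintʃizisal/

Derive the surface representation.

Rule 1: /n/ before /tʃ/ (palatal) → [ɲ]
After rule 1: tiɲtʃizisal
Rule 2: no segment meets the rule's conditions; no change.

[tiɲtʃizisal]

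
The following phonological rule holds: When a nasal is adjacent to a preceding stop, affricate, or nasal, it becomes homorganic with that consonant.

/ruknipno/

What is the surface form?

/n/ after /k/ (velar) → [ŋ]
/n/ after /p/ (labial) → [m]

[rukŋipmo]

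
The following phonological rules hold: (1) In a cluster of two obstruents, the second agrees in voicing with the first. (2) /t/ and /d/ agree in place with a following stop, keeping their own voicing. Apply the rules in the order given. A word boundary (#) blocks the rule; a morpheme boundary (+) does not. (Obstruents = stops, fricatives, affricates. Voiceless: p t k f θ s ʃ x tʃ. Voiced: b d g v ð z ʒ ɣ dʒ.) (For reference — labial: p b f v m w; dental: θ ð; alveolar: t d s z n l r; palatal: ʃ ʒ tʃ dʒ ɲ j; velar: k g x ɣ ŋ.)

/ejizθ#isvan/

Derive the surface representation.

[ejizð#isfan]

Rule 1: /θ/ after /z/ (voiced) → [ð]
Rule 1: /v/ after /s/ (voiceless) → [f]
After rule 1: ejizð#isfan
Rule 2: no segment meets the rule's conditions; no change.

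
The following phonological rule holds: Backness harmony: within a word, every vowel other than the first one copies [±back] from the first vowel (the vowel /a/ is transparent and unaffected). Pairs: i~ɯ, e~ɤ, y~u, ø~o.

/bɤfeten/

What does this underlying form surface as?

[bɤfɤtɤn]

/e/ harmonizes with /ɤ/ ([+back]) → [ɤ]
/e/ harmonizes with /ɤ/ ([+back]) → [ɤ]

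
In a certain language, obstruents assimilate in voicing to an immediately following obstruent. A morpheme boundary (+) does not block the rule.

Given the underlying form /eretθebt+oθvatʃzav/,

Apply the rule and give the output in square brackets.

[eretθept+oðvadʒzav]

/b/ before /t/ (voiceless) → [p]
/θ/ before /v/ (voiced) → [ð]
/tʃ/ before /z/ (voiced) → [dʒ]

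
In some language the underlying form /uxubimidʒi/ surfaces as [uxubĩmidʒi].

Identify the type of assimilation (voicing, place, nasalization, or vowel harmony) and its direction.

nasalization, regressive

/i/→[ĩ].
Each target copies a feature from the following segment, so the direction is regressive.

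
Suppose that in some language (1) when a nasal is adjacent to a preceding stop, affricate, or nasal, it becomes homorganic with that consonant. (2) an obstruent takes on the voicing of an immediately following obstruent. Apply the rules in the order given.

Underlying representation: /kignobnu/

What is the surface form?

Rule 1: /n/ after /g/ (velar) → [ŋ]
Rule 1: /n/ after /b/ (labial) → [m]
After rule 1: kigŋobmu
Rule 2: no segment meets the rule's conditions; no change.

[kigŋobmu]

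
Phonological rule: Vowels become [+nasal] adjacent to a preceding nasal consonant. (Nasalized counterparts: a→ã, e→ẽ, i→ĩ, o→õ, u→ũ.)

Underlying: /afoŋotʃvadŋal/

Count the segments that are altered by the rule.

2

/o/ after nasal /ŋ/ → [õ]
/a/ after nasal /ŋ/ → [ã]
2 segments change.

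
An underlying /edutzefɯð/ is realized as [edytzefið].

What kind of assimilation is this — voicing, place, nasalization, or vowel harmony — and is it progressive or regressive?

/u/→[y] /ɯ/→[i].
Vowels agree with the first vowel, so the harmony is progressive.

vowel harmony, progressive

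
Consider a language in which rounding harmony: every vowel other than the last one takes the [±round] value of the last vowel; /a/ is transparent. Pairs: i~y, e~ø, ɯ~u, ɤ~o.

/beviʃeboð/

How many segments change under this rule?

/e/ harmonizes with /o/ ([+round]) → [ø]
/i/ harmonizes with /o/ ([+round]) → [y]
/e/ harmonizes with /o/ ([+round]) → [ø]
3 segments change.

3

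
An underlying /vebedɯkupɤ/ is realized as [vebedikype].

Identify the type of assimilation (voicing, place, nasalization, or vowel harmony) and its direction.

/ɯ/→[i] /u/→[y] /ɤ/→[e].
Vowels agree with the first vowel, so the harmony is progressive.

vowel harmony, progressive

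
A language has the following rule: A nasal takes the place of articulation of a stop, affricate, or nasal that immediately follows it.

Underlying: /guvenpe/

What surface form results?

/n/ before /p/ (labial) → [m]

[guvempe]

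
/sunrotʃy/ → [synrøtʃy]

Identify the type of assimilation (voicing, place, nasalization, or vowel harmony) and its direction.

/u/→[y] /o/→[ø].
Vowels agree with the last vowel, so the harmony is regressive.

vowel harmony, regressive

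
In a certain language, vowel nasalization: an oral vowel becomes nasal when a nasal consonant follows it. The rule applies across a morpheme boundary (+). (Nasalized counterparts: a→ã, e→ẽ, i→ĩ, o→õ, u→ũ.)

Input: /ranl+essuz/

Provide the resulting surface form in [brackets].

/a/ before nasal /n/ → [ã]

[rãnl+essuz]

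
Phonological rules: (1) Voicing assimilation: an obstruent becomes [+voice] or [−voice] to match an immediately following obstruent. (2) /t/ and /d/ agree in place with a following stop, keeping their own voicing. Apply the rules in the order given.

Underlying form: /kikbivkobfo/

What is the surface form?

[kigbifkopfo]

Rule 1: /k/ before /b/ (voiced) → [g]
Rule 1: /v/ before /k/ (voiceless) → [f]
Rule 1: /b/ before /f/ (voiceless) → [p]
After rule 1: kigbifkopfo
Rule 2: no segment meets the rule's conditions; no change.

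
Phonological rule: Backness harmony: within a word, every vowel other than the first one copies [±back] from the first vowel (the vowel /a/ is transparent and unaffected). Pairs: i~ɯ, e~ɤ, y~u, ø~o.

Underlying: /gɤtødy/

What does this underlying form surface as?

[gɤtodu]

/ø/ harmonizes with /ɤ/ ([+back]) → [o]
/y/ harmonizes with /ɤ/ ([+back]) → [u]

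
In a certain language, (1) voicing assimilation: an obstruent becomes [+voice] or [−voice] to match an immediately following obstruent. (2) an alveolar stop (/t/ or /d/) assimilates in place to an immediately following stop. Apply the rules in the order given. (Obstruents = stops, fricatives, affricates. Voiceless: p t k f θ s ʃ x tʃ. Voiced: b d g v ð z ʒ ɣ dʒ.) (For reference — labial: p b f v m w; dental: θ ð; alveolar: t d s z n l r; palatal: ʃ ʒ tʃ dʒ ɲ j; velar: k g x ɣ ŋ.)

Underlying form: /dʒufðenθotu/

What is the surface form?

Rule 1: /f/ before /ð/ (voiced) → [v]
After rule 1: dʒuvðenθotu
Rule 2: no segment meets the rule's conditions; no change.

[dʒuvðenθotu]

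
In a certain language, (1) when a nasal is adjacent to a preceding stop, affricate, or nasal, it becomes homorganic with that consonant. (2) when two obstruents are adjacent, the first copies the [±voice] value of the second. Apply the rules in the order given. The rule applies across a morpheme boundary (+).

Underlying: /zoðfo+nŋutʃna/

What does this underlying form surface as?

[zoθfo+nnutʃɲa]

Rule 1: /ŋ/ after /n/ (alveolar) → [n]
Rule 1: /n/ after /tʃ/ (palatal) → [ɲ]
After rule 1: zoðfo+nnutʃɲa
Rule 2: /ð/ before /f/ (voiceless) → [θ]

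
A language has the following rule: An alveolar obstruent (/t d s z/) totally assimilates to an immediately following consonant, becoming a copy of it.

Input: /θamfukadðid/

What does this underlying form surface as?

[θamfukaððid]

/d/ before /ð/ → [ð] (total assimilation)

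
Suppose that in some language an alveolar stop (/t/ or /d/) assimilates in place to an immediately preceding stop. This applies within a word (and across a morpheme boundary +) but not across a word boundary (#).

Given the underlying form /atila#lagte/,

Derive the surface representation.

/t/ after /g/ (velar) → [k]

[atila#lagke]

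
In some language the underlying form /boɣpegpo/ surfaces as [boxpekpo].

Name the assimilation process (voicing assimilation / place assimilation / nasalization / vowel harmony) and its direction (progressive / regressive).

voicing assimilation, regressive

/ɣ/→[x] /g/→[k].
Each target copies a feature from the following segment, so the direction is regressive.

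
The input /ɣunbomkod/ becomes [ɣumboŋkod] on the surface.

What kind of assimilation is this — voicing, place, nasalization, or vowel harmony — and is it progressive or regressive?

/n/→[m] /m/→[ŋ].
Each target copies a feature from the following segment, so the direction is regressive.

place assimilation, regressive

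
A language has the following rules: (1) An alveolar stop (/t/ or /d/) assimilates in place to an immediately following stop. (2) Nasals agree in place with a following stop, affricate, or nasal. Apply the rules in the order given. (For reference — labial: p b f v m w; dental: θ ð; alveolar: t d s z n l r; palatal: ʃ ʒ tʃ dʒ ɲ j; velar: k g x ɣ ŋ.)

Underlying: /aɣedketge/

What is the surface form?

[aɣegkekge]

Rule 1: /d/ before /k/ (velar) → [g]
Rule 1: /t/ before /g/ (velar) → [k]
After rule 1: aɣegkekge
Rule 2: no segment meets the rule's conditions; no change.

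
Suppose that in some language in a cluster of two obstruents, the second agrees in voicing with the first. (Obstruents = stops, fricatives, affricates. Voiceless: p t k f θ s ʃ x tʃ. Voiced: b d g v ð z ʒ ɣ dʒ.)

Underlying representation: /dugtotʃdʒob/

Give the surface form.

[dugdotʃtʃob]

/t/ after /g/ (voiced) → [d]
/dʒ/ after /tʃ/ (voiceless) → [tʃ]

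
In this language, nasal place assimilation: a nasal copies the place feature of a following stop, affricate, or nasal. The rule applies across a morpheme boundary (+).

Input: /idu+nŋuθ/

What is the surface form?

/n/ before /ŋ/ (velar) → [ŋ]

[idu+ŋŋuθ]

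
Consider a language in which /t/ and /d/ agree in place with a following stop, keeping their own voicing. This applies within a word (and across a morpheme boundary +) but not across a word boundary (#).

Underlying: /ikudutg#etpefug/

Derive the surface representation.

/t/ before /g/ (velar) → [k]
/t/ before /p/ (labial) → [p]

[ikudukg#eppefug]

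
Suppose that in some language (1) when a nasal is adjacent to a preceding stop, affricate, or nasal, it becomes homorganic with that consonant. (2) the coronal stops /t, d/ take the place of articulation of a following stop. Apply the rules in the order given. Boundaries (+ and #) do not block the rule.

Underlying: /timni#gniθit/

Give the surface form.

[timmi#gŋiθit]

Rule 1: /n/ after /m/ (labial) → [m]
Rule 1: /n/ after /g/ (velar) → [ŋ]
After rule 1: timmi#gŋiθit
Rule 2: no segment meets the rule's conditions; no change.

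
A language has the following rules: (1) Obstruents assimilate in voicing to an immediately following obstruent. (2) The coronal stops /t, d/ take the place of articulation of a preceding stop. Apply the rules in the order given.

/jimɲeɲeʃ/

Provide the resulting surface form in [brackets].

[jimɲeɲeʃ]

Rule 1: no segment meets the rule's conditions; no change.
After rule 1: jimɲeɲeʃ
Rule 2: no segment meets the rule's conditions; no change.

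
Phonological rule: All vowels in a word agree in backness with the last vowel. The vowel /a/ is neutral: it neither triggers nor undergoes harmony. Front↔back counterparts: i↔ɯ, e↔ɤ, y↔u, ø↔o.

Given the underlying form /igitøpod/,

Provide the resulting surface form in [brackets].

[ɯgɯtopod]

/i/ harmonizes with /o/ ([+back]) → [ɯ]
/i/ harmonizes with /o/ ([+back]) → [ɯ]
/ø/ harmonizes with /o/ ([+back]) → [o]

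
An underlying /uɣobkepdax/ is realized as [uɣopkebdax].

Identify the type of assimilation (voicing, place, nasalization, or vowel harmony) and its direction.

/b/→[p] /p/→[b].
Each target copies a feature from the following segment, so the direction is regressive.

voicing assimilation, regressive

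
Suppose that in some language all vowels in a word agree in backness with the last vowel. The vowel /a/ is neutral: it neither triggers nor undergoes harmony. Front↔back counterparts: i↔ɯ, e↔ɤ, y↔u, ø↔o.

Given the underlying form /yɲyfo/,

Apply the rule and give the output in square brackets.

[uɲufo]

/y/ harmonizes with /o/ ([+back]) → [u]
/y/ harmonizes with /o/ ([+back]) → [u]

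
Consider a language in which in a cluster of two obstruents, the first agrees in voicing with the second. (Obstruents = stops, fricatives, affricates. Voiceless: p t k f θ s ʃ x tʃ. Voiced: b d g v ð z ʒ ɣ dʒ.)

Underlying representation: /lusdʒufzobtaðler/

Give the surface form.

/s/ before /dʒ/ (voiced) → [z]
/f/ before /z/ (voiced) → [v]
/b/ before /t/ (voiceless) → [p]

[luzdʒuvzoptaðler]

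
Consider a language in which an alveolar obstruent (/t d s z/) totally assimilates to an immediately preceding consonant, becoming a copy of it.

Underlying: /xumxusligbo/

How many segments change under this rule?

No segment meets the rule's conditions.

0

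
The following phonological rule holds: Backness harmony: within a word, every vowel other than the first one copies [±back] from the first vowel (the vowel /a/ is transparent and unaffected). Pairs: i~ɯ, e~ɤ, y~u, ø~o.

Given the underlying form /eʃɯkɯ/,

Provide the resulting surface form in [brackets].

/ɯ/ harmonizes with /e/ ([-back]) → [i]
/ɯ/ harmonizes with /e/ ([-back]) → [i]

[eʃiki]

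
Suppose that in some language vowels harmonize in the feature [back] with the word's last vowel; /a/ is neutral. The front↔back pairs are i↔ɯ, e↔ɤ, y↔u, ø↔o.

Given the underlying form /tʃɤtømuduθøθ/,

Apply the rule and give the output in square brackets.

/ɤ/ harmonizes with /ø/ ([-back]) → [e]
/u/ harmonizes with /ø/ ([-back]) → [y]
/u/ harmonizes with /ø/ ([-back]) → [y]

[tʃetømydyθøθ]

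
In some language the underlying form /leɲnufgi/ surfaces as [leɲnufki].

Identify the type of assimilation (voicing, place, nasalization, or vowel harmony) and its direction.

/g/→[k].
Each target copies a feature from the preceding segment, so the direction is progressive.

voicing assimilation, progressive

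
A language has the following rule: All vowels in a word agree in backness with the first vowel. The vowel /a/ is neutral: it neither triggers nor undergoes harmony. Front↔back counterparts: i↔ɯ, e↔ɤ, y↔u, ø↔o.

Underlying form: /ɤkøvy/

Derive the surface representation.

/ø/ harmonizes with /ɤ/ ([+back]) → [o]
/y/ harmonizes with /ɤ/ ([+back]) → [u]

[ɤkovu]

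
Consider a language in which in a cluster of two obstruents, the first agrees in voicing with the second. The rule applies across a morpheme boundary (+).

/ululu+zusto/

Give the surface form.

[ululu+zusto]

no segment meets the rule's conditions; no change.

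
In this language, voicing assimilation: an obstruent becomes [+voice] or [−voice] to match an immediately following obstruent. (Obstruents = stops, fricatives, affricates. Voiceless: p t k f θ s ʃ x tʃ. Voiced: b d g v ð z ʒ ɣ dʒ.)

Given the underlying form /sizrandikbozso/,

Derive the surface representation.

/k/ before /b/ (voiced) → [g]
/z/ before /s/ (voiceless) → [s]

[sizrandigbosso]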